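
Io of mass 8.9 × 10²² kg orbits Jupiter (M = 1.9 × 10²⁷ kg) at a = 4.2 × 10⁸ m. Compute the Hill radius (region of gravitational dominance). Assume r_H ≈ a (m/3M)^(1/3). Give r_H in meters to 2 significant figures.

1.0 × 10⁷ m

r_H ≈ a (m/3M)^(1/3)
    = (4.2 × 10⁸) × (8.9 × 10²² / (3 × 1.9 × 10²⁷))^(1/3)
    = 1.0 × 10⁷ m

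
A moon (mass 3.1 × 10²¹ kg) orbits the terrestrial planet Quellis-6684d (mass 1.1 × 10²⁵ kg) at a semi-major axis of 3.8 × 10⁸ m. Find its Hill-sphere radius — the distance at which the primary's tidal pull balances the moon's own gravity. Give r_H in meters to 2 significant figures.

1.7 × 10⁷ m

r_H ≈ a (m/3M)^(1/3)
    = (3.8 × 10⁸) × (3.1 × 10²¹ / (3 × 1.1 × 10²⁵))^(1/3)
    = 1.7 × 10⁷ m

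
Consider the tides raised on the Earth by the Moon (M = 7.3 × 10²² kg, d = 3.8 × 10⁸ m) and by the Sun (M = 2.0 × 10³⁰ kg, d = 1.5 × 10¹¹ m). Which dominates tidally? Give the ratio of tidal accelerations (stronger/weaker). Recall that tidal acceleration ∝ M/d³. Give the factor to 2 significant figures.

Compare M/d³ for the two perturbers:
The Moon: (7.3 × 10²²) / (3.8 × 10⁸)³ = 1.330 × 10⁻³
The Sun: (2.0 × 10³⁰) / (1.5 × 10¹¹)³ = 5.926 × 10⁻⁴
Ratio (larger/smaller) = 2.2

The Moon, by a factor of ≈ 2.2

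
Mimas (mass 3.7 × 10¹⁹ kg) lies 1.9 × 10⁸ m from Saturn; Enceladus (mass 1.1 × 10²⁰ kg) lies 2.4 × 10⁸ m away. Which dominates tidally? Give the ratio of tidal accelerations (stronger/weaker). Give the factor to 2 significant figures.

Tidal acceleration ∝ M/d³, so compare M/d³ for each.
Mimas: (3.7 × 10¹⁹) / (1.9 × 10⁸)³ = 5.394 × 10⁻⁶
Enceladus: (1.1 × 10²⁰) / (2.4 × 10⁸)³ = 7.957 × 10⁻⁶
Ratio (larger/smaller) = 1.5

Enceladus, by a factor of ≈ 1.5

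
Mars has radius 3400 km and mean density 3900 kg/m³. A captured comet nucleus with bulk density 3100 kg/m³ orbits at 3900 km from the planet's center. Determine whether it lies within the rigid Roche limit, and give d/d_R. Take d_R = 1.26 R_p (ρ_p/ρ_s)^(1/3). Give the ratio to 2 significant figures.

inside; d/d_R ≈ 0.84

d_R = 1.26 × (3400 km) × (3900/3100)^(1/3) = 4625 km
d/d_R = (3900) / (4625) = 0.84
Since d/d_R < 1, the body is inside the Roche limit.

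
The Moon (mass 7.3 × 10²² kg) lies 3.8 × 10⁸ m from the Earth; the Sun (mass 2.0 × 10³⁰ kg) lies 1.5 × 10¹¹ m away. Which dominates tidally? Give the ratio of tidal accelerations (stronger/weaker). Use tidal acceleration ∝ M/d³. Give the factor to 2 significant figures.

Tidal stretch scales as M/d³; compute that for each body.
The Moon: (7.3 × 10²²) / (3.8 × 10⁸)³ = 1.330 × 10⁻³
The Sun: (2.0 × 10³⁰) / (1.5 × 10¹¹)³ = 5.926 × 10⁻⁴
Ratio (larger/smaller) = 2.2

The Moon, by a factor of ≈ 2.2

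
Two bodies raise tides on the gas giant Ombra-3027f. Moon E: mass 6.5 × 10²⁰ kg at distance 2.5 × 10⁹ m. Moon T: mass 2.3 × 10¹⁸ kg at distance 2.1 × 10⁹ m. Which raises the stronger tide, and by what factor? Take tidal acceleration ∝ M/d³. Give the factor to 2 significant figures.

Compare M/d³ for the two perturbers:
Moon E: (6.5 × 10²⁰) / (2.5 × 10⁹)³ = 4.160 × 10⁻⁸
Moon T: (2.3 × 10¹⁸) / (2.1 × 10⁹)³ = 2.484 × 10⁻¹⁰
Ratio (larger/smaller) = 170

Moon E, by a factor of ≈ 170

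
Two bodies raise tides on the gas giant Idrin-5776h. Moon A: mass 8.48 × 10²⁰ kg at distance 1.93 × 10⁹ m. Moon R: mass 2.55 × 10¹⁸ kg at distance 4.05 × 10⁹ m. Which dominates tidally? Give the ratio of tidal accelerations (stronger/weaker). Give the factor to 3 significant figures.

Moon A, by a factor of ≈ 3070

Tidal acceleration ∝ M/d³, so compare M/d³ for each.
Moon A: (8.48 × 10²⁰) / (1.93 × 10⁹)³ = 1.180 × 10⁻⁷
Moon R: (2.55 × 10¹⁸) / (4.05 × 10⁹)³ = 3.839 × 10⁻¹¹
Ratio (larger/smaller) = 3070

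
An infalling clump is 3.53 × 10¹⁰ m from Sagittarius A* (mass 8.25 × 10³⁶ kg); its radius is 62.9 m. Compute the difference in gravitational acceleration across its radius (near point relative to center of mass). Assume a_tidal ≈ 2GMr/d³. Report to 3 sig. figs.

1.57 × 10⁻³ m/s²

a_tidal = 2GMr/d³
        = 2 × (6.674 × 10⁻¹¹) × (8.25 × 10³⁶) × (62.9) / (3.53 × 10¹⁰)³
        = 1.57 × 10⁻³ m/s²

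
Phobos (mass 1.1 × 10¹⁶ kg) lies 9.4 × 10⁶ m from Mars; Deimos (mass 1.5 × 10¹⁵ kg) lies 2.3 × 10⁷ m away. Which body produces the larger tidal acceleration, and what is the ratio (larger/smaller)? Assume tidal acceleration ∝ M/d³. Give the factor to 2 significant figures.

Phobos, by a factor of ≈ 110

Compare M/d³ for the two perturbers:
Phobos: (1.1 × 10¹⁶) / (9.4 × 10⁶)³ = 1.324 × 10⁻⁵
Deimos: (1.5 × 10¹⁵) / (2.3 × 10⁷)³ = 1.233 × 10⁻⁷
Ratio (larger/smaller) = 110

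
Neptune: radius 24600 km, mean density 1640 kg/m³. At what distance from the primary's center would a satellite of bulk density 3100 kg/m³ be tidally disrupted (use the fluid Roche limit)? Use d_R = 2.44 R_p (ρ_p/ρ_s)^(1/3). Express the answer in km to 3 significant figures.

48500 km

d_R = 2.44 × 24600 km × (1640/3100)^(1/3)
    = 48500 km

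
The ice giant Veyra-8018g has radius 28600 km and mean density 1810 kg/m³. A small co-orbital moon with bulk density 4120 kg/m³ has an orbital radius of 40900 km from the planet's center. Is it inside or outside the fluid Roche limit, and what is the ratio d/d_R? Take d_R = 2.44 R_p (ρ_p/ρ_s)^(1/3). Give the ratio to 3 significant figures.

inside; d/d_R ≈ 0.771

d_R = 2.44 × (28600 km) × (1810/4120)^(1/3) = 53050 km
d/d_R = (40900) / (53050) = 0.771
Since d/d_R < 1, the body is inside the Roche limit.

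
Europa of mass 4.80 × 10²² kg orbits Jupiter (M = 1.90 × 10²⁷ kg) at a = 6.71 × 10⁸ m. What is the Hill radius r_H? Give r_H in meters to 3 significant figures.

1.37 × 10⁷ m

r_H ≈ a (m/3M)^(1/3)
    = (6.71 × 10⁸) × (4.80 × 10²² / (3 × 1.90 × 10²⁷))^(1/3)
    = 1.37 × 10⁷ m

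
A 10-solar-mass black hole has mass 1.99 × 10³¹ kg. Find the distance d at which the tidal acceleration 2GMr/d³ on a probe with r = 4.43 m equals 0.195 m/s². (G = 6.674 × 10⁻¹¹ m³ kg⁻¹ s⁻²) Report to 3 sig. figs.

2GMr/d³ = a_tidal  ⇒  d = (2GMr / a_tidal)^(1/3)
d = (2 × 6.674×10⁻¹¹ × (1.99 × 10³¹) × (4.43) / (0.195))^(1/3)
  = 3.92 × 10⁷ m

3.92 × 10⁷ m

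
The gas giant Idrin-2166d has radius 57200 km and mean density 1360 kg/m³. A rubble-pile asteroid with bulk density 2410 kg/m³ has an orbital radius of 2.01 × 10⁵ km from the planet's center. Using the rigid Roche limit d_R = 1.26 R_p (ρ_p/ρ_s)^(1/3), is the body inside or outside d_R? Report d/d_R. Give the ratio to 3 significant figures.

outside; d/d_R ≈ 3.37

d_R = 1.26 × (57200 km) × (1360/2410)^(1/3) = 59560 km
d/d_R = (2.01 × 10⁵) / (59560) = 3.37
Since d/d_R > 1, the body is outside the Roche limit.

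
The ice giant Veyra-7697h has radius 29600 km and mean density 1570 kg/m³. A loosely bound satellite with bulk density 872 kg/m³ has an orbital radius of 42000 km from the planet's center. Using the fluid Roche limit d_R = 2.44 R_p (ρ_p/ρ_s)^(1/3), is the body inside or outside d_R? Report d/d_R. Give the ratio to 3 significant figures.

inside; d/d_R ≈ 0.478

d_R = 2.44 × (29600 km) × (1570/872)^(1/3) = 87860 km
d/d_R = (42000) / (87860) = 0.478
Since d/d_R < 1, the body is inside the Roche limit.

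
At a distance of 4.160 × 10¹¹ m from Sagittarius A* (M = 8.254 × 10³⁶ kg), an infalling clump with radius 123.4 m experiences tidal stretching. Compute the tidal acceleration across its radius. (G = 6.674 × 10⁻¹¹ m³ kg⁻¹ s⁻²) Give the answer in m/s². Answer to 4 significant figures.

1.888 × 10⁻⁶ m/s²

Δg = 2GMr/d³
   = 2 × (6.674 × 10⁻¹¹) × (8.254 × 10³⁶) × (123.4) / (4.160 × 10¹¹)³
   = 1.888 × 10⁻⁶ m/s²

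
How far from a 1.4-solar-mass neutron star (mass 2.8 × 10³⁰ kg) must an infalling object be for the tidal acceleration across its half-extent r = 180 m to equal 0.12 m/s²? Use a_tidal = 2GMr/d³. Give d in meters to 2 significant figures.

8.2 × 10⁷ m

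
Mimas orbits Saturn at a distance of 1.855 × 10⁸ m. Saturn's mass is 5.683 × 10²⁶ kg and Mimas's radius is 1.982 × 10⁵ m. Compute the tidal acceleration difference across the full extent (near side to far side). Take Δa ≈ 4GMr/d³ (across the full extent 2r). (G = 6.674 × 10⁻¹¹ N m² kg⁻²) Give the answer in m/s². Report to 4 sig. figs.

4.711 × 10⁻³ m/s²

Δg = 4GMr/d³
   = 4 × (6.674 × 10⁻¹¹) × (5.683 × 10²⁶) × (1.982 × 10⁵) / (1.855 × 10⁸)³
   = 4.711 × 10⁻³ m/s²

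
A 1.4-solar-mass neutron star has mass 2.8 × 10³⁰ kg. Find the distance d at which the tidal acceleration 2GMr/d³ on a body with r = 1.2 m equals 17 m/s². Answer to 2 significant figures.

2GMr/d³ = a_tidal  ⇒  d = (2GMr / a_tidal)^(1/3)
d = (2 × 6.674×10⁻¹¹ × (2.8 × 10³⁰) × (1.2) / (17))^(1/3)
  = 3.0 × 10⁶ m

3.0 × 10⁶ m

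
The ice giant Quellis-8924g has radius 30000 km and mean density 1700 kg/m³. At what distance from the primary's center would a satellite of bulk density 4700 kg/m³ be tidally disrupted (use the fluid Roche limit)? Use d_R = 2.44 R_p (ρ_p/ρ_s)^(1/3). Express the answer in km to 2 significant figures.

d_R = 2.44 × 30000 km × (1700/4700)^(1/3)
    = 52000 km

52000 km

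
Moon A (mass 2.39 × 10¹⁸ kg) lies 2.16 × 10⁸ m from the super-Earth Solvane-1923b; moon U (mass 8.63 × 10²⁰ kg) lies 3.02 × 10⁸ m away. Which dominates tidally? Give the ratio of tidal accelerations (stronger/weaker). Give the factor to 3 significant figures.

Moon U, by a factor of ≈ 132

Tidal stretch scales as M/d³; compute that for each body.
Moon A: (2.39 × 10¹⁸) / (2.16 × 10⁸)³ = 2.372 × 10⁻⁷
Moon U: (8.63 × 10²⁰) / (3.02 × 10⁸)³ = 3.133 × 10⁻⁵
Ratio (larger/smaller) = 132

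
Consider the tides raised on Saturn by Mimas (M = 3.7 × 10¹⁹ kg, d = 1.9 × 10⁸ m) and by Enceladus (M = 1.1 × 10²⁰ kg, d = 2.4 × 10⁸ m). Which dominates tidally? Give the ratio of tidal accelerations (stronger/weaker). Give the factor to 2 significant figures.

The tide-raising term goes as M/d³ (the gradient of a 1/d² field).
Mimas: (3.7 × 10¹⁹) / (1.9 × 10⁸)³ = 5.394 × 10⁻⁶
Enceladus: (1.1 × 10²⁰) / (2.4 × 10⁸)³ = 7.957 × 10⁻⁶
Ratio (larger/smaller) = 1.5

Enceladus, by a factor of ≈ 1.5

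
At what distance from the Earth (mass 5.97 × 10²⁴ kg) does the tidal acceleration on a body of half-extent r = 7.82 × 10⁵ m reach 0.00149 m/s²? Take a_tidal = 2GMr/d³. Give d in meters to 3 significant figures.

2GMr/d³ = a_tidal  ⇒  d = (2GMr / a_tidal)^(1/3)
d = (2 × 6.674×10⁻¹¹ × (5.97 × 10²⁴) × (7.82 × 10⁵) / (0.00149))^(1/3)
  = 7.48 × 10⁷ m

7.48 × 10⁷ m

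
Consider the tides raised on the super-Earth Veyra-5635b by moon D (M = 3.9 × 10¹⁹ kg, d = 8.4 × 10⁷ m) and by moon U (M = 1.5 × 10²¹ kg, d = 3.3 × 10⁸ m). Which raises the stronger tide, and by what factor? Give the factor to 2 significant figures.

Moon D, by a factor of ≈ 1.6

Tidal acceleration ∝ M/d³, so compare M/d³ for each.
Moon D: (3.9 × 10¹⁹) / (8.4 × 10⁷)³ = 6.580 × 10⁻⁵
Moon U: (1.5 × 10²¹) / (3.3 × 10⁸)³ = 4.174 × 10⁻⁵
Ratio (larger/smaller) = 1.6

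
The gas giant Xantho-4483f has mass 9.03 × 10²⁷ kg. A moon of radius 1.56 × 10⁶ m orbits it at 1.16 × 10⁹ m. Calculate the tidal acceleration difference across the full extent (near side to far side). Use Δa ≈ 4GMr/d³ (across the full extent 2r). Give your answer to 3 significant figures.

2.41 × 10⁻³ m/s²

Differencing GM/(d−r)² and GM/(d+r)² to first order in r/d gives 4GMr/d³.
Δa = 4GMr/d³
   = 4 × (6.674 × 10⁻¹¹) × (9.03 × 10²⁷) × (1.56 × 10⁶) / (1.16 × 10⁹)³
   = 2.41 × 10⁻³ m/s²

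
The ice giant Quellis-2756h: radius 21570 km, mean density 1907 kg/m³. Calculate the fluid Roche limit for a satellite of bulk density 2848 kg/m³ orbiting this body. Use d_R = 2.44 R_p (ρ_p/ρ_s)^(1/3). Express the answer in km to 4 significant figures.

46040 km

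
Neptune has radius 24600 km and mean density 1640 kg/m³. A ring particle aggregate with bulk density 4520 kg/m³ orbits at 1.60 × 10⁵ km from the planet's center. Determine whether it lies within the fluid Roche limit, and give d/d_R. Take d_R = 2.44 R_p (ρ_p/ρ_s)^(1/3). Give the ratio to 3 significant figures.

outside; d/d_R ≈ 3.74

d_R = 2.44 × (24600 km) × (1640/4520)^(1/3) = 42810 km
d/d_R = (1.60 × 10⁵) / (42810) = 3.74
Since d/d_R > 1, the body is outside the Roche limit.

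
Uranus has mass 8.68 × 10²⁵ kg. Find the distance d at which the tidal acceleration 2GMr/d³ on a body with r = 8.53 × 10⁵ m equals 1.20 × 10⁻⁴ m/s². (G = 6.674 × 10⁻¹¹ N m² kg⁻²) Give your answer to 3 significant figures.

2GMr/d³ = a_tidal  ⇒  d = (2GMr / a_tidal)^(1/3)
d = (2 × 6.674×10⁻¹¹ × (8.68 × 10²⁵) × (8.53 × 10⁵) / (1.20 × 10⁻⁴))^(1/3)
  = 4.35 × 10⁸ m

4.35 × 10⁸ m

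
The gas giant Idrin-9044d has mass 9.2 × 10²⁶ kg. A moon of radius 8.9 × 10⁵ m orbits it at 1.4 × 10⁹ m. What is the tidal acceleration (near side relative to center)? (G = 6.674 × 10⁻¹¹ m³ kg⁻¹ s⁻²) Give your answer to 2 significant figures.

a_tidal = 2GMr/d³
        = 2 × (6.674 × 10⁻¹¹) × (9.2 × 10²⁶) × (8.9 × 10⁵) / (1.4 × 10⁹)³
        = 4.0 × 10⁻⁵ m/s²

4.0 × 10⁻⁵ m/s²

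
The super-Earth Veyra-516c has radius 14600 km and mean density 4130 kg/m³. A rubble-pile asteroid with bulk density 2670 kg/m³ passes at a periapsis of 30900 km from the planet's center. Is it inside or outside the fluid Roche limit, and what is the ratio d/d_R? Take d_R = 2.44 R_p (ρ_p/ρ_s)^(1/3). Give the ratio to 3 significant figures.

d_R = 2.44 × (14600 km) × (4130/2670)^(1/3) = 41200 km
d/d_R = (30900) / (41200) = 0.750
Since d/d_R < 1, the body is inside the Roche limit.

inside; d/d_R ≈ 0.750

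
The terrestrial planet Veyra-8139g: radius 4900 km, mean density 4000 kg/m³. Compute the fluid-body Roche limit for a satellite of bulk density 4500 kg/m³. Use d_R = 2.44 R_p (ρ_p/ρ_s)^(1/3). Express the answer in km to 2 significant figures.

11000 km

d_R = 2.44 × 4900 km × (4000/4500)^(1/3)
    = 11000 km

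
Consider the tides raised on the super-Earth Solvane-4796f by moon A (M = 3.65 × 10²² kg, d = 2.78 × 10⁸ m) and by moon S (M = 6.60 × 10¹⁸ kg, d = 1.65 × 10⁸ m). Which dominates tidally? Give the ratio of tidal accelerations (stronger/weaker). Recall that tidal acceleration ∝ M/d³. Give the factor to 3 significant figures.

Moon A, by a factor of ≈ 1160

Tidal stretch scales as M/d³; compute that for each body.
Moon A: (3.65 × 10²²) / (2.78 × 10⁸)³ = 1.699 × 10⁻³
Moon S: (6.60 × 10¹⁸) / (1.65 × 10⁸)³ = 1.469 × 10⁻⁶
Ratio (larger/smaller) = 1160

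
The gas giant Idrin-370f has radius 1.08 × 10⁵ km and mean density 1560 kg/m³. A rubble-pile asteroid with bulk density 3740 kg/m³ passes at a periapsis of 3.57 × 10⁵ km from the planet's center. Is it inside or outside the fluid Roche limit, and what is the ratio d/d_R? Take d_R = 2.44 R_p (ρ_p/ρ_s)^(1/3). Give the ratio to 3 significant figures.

outside; d/d_R ≈ 1.81

d_R = 2.44 × (1.08 × 10⁵ km) × (1560/3740)^(1/3) = 1.969 × 10⁵ km
d/d_R = (3.57 × 10⁵) / (1.969 × 10⁵) = 1.81
Since d/d_R > 1, the body is outside the Roche limit.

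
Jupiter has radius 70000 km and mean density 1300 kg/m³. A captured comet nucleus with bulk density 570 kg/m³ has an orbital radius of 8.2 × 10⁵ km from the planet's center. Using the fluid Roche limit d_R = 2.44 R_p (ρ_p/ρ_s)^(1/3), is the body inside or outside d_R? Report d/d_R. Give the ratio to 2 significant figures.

d_R = 2.44 × (70000 km) × (1300/570)^(1/3) = 2.248 × 10⁵ km
d/d_R = (8.2 × 10⁵) / (2.248 × 10⁵) = 3.6
Since d/d_R > 1, the body is outside the Roche limit.

outside; d/d_R ≈ 3.6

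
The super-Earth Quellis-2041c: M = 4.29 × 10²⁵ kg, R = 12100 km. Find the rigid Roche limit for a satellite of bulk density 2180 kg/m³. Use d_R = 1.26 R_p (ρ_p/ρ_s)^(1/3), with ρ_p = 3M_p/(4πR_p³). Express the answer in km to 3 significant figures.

21100 km

ρ_p = 3M_p/(4πR_p³) = 3 × (4.29 × 10²⁵) / (4π × (1.21 × 10⁷ m)³) = 5780 kg/m³
d_R = 1.26 × 12100 km × (5780/2180)^(1/3)
    = 21100 km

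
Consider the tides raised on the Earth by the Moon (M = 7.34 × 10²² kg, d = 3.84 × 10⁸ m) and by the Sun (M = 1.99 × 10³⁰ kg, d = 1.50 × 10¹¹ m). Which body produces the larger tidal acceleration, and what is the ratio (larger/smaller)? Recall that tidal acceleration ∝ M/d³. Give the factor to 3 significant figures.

The Moon, by a factor of ≈ 2.20

Tidal stretch scales as M/d³; compute that for each body.
The Moon: (7.34 × 10²²) / (3.84 × 10⁸)³ = 1.296 × 10⁻³
The Sun: (1.99 × 10³⁰) / (1.50 × 10¹¹)³ = 5.896 × 10⁻⁴
Ratio (larger/smaller) = 2.20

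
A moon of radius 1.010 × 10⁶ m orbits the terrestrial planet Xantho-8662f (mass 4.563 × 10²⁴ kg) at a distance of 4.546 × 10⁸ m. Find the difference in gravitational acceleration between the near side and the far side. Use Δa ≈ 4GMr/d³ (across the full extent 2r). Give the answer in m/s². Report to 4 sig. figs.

1.310 × 10⁻⁵ m/s²

Δa = 4GMr/d³
   = 4 × (6.674 × 10⁻¹¹) × (4.563 × 10²⁴) × (1.010 × 10⁶) / (4.546 × 10⁸)³
   = 1.310 × 10⁻⁵ m/s²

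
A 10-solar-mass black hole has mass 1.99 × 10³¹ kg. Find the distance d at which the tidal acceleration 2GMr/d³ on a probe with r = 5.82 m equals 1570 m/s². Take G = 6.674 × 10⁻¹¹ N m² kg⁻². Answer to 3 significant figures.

2GMr/d³ = a_tidal  ⇒  d = (2GMr / a_tidal)^(1/3)
d = (2 × 6.674×10⁻¹¹ × (1.99 × 10³¹) × (5.82) / (1570))^(1/3)
  = 2.14 × 10⁶ m

2.14 × 10⁶ m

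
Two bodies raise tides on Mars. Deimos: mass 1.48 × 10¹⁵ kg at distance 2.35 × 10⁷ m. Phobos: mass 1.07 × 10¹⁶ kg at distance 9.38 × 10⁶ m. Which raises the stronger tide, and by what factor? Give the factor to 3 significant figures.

Compare M/d³ for the two perturbers:
Deimos: (1.48 × 10¹⁵) / (2.35 × 10⁷)³ = 1.140 × 10⁻⁷
Phobos: (1.07 × 10¹⁶) / (9.38 × 10⁶)³ = 1.297 × 10⁻⁵
Ratio (larger/smaller) = 114

Phobos, by a factor of ≈ 114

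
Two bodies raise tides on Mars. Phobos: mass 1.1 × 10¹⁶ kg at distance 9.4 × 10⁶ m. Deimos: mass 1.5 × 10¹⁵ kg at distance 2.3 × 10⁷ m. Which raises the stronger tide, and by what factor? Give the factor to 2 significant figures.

Tidal stretch scales as M/d³; compute that for each body.
Phobos: (1.1 × 10¹⁶) / (9.4 × 10⁶)³ = 1.324 × 10⁻⁵
Deimos: (1.5 × 10¹⁵) / (2.3 × 10⁷)³ = 1.233 × 10⁻⁷
Ratio (larger/smaller) = 110

Phobos, by a factor of ≈ 110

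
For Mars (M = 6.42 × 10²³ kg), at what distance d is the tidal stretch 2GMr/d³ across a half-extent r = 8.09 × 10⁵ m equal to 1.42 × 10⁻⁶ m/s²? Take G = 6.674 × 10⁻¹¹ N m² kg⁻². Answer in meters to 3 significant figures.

3.65 × 10⁸ m

2GMr/d³ = a_tidal  ⇒  d = (2GMr / a_tidal)^(1/3)
d = (2 × 6.674×10⁻¹¹ × (6.42 × 10²³) × (8.09 × 10⁵) / (1.42 × 10⁻⁶))^(1/3)
  = 3.65 × 10⁸ m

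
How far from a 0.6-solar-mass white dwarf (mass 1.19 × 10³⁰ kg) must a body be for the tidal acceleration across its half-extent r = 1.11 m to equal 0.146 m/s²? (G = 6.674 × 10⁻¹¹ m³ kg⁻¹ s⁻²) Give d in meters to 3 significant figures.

1.06 × 10⁷ m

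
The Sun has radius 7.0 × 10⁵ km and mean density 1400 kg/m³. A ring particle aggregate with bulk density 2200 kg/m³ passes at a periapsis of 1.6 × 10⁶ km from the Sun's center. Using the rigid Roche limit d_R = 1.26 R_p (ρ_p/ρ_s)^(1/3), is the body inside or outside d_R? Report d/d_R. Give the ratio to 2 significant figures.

d_R = 1.26 × (7.0 × 10⁵ km) × (1400/2200)^(1/3) = 7.586 × 10⁵ km
d/d_R = (1.6 × 10⁶) / (7.586 × 10⁵) = 2.1
Since d/d_R > 1, the body is outside the Roche limit.

outside; d/d_R ≈ 2.1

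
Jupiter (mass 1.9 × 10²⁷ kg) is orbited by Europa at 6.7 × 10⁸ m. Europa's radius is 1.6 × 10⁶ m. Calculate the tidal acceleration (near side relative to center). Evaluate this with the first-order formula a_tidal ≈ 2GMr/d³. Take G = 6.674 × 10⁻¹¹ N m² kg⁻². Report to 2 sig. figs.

1.3 × 10⁻³ m/s²

a_tidal = 2GMr/d³
        = 2 × (6.674 × 10⁻¹¹) × (1.9 × 10²⁷) × (1.6 × 10⁶) / (6.7 × 10⁸)³
        = 1.3 × 10⁻³ m/s²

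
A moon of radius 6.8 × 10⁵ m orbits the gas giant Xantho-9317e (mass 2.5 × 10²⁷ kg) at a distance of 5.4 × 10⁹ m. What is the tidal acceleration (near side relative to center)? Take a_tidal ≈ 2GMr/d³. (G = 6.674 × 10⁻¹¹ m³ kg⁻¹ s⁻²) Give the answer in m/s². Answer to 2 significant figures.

Δa = 2GMr/d³
   = 2 × (6.674 × 10⁻¹¹) × (2.5 × 10²⁷) × (6.8 × 10⁵) / (5.4 × 10⁹)³
   = 1.4 × 10⁻⁶ m/s²

1.4 × 10⁻⁶ m/s²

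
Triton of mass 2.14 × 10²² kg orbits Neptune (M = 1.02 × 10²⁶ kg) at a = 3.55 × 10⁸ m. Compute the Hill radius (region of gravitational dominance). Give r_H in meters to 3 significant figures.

1.46 × 10⁷ m

r_H ≈ a (m/3M)^(1/3)
    = (3.55 × 10⁸) × (2.14 × 10²² / (3 × 1.02 × 10²⁶))^(1/3)
    = 1.46 × 10⁷ m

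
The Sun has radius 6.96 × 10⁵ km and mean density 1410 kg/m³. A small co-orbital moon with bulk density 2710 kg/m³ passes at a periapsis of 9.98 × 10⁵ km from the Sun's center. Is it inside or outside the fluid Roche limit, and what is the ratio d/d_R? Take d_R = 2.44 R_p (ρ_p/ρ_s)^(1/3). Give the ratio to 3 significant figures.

inside; d/d_R ≈ 0.731

d_R = 2.44 × (6.96 × 10⁵ km) × (1410/2710)^(1/3) = 1.366 × 10⁶ km
d/d_R = (9.98 × 10⁵) / (1.366 × 10⁶) = 0.731
Since d/d_R < 1, the body is inside the Roche limit.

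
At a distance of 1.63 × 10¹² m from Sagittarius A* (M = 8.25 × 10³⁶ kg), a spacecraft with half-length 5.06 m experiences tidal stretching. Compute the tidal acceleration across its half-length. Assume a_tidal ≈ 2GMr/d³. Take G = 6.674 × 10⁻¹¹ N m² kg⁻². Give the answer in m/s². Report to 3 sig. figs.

a_tidal = 2GMr/d³
        = 2 × (6.674 × 10⁻¹¹) × (8.25 × 10³⁶) × (5.06) / (1.63 × 10¹²)³
        = 1.29 × 10⁻⁹ m/s²

1.29 × 10⁻⁹ m/s²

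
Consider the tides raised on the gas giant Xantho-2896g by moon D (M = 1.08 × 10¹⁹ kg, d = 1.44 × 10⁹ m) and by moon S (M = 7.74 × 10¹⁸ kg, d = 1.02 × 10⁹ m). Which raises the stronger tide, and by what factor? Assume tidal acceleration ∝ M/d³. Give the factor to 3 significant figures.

Tidal acceleration ∝ M/d³, so compare M/d³ for each.
Moon D: (1.08 × 10¹⁹) / (1.44 × 10⁹)³ = 3.617 × 10⁻⁹
Moon S: (7.74 × 10¹⁸) / (1.02 × 10⁹)³ = 7.294 × 10⁻⁹
Ratio (larger/smaller) = 2.02

Moon S, by a factor of ≈ 2.02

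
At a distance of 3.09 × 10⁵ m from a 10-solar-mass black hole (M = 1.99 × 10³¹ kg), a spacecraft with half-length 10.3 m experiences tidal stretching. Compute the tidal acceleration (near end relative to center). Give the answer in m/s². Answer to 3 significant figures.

Since r ≪ d, expand the inverse-square field across one radius to get the leading 2GMr/d³ term.
Δg = 2GMr/d³
   = 2 × (6.674 × 10⁻¹¹) × (1.99 × 10³¹) × (10.3) / (3.09 × 10⁵)³
   = 9.27 × 10⁵ m/s²

9.27 × 10⁵ m/s²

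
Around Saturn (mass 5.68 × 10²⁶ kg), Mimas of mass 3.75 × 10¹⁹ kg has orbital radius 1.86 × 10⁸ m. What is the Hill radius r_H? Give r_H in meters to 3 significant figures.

5.21 × 10⁵ m

r_H ≈ a (m/3M)^(1/3)
    = (1.86 × 10⁸) × (3.75 × 10¹⁹ / (3 × 5.68 × 10²⁶))^(1/3)
    = 5.21 × 10⁵ m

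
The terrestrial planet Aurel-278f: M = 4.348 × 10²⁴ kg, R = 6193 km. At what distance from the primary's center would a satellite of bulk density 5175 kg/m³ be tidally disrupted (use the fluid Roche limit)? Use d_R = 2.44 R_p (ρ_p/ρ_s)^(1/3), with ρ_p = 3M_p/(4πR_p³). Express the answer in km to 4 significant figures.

14280 km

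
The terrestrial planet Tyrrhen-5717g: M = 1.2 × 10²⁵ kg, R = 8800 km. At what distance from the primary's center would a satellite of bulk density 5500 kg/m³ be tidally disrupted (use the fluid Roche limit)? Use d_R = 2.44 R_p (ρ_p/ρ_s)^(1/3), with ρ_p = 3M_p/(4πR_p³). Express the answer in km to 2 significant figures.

ρ_p = 3M_p/(4πR_p³) = 3 × (1.2 × 10²⁵) / (4π × (8.8 × 10⁶ m)³) = 4200 kg/m³
d_R = 2.44 × 8800 km × (4200/5500)^(1/3)
    = 20000 km

20000 km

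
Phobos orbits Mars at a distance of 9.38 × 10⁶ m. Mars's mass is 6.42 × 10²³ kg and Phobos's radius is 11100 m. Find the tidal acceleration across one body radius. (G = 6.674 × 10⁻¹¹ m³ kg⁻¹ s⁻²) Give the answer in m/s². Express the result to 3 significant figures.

1.15 × 10⁻³ m/s²

Differencing GM/(d−r)² and GM/d² to first order in r/d gives 2GMr/d³.
a_tidal = 2GMr/d³
        = 2 × (6.674 × 10⁻¹¹) × (6.42 × 10²³) × (11100) / (9.38 × 10⁶)³
        = 1.15 × 10⁻³ m/s²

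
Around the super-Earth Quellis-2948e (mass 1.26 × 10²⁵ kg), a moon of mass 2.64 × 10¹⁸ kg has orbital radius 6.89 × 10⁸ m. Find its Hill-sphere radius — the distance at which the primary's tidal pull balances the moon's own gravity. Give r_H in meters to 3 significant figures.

2.84 × 10⁶ m

r_H ≈ a (m/3M)^(1/3)
    = (6.89 × 10⁸) × (2.64 × 10¹⁸ / (3 × 1.26 × 10²⁵))^(1/3)
    = 2.84 × 10⁶ m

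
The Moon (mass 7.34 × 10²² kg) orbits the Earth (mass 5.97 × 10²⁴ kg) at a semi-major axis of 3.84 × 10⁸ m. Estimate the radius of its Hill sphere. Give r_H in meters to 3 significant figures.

r_H ≈ a (m/3M)^(1/3)
    = (3.84 × 10⁸) × (7.34 × 10²² / (3 × 5.97 × 10²⁴))^(1/3)
    = 6.15 × 10⁷ m

6.15 × 10⁷ m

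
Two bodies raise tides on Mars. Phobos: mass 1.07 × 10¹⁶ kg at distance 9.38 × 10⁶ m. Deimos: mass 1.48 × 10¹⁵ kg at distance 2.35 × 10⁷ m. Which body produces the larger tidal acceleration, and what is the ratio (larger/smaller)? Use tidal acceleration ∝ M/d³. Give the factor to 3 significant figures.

Tidal stretch scales as M/d³; compute that for each body.
Phobos: (1.07 × 10¹⁶) / (9.38 × 10⁶)³ = 1.297 × 10⁻⁵
Deimos: (1.48 × 10¹⁵) / (2.35 × 10⁷)³ = 1.140 × 10⁻⁷
Ratio (larger/smaller) = 114

Phobos, by a factor of ≈ 114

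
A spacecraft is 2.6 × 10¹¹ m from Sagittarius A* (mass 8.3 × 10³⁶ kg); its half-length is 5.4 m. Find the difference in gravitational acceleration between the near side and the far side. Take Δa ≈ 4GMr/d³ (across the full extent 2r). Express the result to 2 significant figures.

Δa = 4GMr/d³
   = 4 × (6.674 × 10⁻¹¹) × (8.3 × 10³⁶) × (5.4) / (2.6 × 10¹¹)³
   = 6.8 × 10⁻⁷ m/s²

6.8 × 10⁻⁷ m/s²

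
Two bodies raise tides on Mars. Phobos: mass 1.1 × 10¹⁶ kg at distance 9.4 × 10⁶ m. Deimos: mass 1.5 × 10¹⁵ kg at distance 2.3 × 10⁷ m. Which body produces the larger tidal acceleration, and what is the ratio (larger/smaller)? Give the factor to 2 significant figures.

Tidal stretch scales as M/d³; compute that for each body.
Phobos: (1.1 × 10¹⁶) / (9.4 × 10⁶)³ = 1.324 × 10⁻⁵
Deimos: (1.5 × 10¹⁵) / (2.3 × 10⁷)³ = 1.233 × 10⁻⁷
Ratio (larger/smaller) = 110

Phobos, by a factor of ≈ 110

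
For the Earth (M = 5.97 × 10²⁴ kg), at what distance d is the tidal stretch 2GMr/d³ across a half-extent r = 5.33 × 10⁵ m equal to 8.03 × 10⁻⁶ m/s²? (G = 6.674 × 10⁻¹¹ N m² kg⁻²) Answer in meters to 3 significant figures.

2GMr/d³ = a_tidal  ⇒  d = (2GMr / a_tidal)^(1/3)
d = (2 × 6.674×10⁻¹¹ × (5.97 × 10²⁴) × (5.33 × 10⁵) / (8.03 × 10⁻⁶))^(1/3)
  = 3.75 × 10⁸ m

3.75 × 10⁸ m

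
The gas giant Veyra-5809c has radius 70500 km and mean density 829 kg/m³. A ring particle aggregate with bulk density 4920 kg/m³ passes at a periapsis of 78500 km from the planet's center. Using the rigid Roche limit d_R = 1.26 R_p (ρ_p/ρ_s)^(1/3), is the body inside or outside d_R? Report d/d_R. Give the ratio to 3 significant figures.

outside; d/d_R ≈ 1.60

d_R = 1.26 × (70500 km) × (829/4920)^(1/3) = 49060 km
d/d_R = (78500) / (49060) = 1.60
Since d/d_R > 1, the body is outside the Roche limit.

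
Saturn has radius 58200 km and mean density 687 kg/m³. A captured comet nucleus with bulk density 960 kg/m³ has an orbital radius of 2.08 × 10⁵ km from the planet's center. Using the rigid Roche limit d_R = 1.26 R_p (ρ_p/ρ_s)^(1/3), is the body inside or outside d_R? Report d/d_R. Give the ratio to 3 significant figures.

outside; d/d_R ≈ 3.17

d_R = 1.26 × (58200 km) × (687/960)^(1/3) = 65590 km
d/d_R = (2.08 × 10⁵) / (65590) = 3.17
Since d/d_R > 1, the body is outside the Roche limit.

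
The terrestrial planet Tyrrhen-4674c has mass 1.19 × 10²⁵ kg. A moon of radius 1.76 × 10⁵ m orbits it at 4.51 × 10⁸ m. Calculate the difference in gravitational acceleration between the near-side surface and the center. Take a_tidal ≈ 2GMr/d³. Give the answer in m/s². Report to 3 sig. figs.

3.05 × 10⁻⁶ m/s²

Δg = 2GMr/d³
   = 2 × (6.674 × 10⁻¹¹) × (1.19 × 10²⁵) × (1.76 × 10⁵) / (4.51 × 10⁸)³
   = 3.05 × 10⁻⁶ m/s²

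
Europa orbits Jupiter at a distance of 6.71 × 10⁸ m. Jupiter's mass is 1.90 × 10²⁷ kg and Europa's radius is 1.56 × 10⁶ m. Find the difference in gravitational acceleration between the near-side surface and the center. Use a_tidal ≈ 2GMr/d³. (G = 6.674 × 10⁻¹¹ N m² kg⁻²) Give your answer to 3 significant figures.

1.31 × 10⁻³ m/s²

The tidal stretch is the gradient of GM/d² times the body's extent r, hence the 1/d³ dependence.
Δa = 2GMr/d³
   = 2 × (6.674 × 10⁻¹¹) × (1.90 × 10²⁷) × (1.56 × 10⁶) / (6.71 × 10⁸)³
   = 1.31 × 10⁻³ m/s²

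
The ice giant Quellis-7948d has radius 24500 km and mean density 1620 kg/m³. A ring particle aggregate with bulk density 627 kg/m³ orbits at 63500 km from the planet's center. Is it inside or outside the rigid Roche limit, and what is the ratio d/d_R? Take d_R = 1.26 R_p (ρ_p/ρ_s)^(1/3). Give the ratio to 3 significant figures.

outside; d/d_R ≈ 1.50

d_R = 1.26 × (24500 km) × (1620/627)^(1/3) = 42360 km
d/d_R = (63500) / (42360) = 1.50
Since d/d_R > 1, the body is outside the Roche limit.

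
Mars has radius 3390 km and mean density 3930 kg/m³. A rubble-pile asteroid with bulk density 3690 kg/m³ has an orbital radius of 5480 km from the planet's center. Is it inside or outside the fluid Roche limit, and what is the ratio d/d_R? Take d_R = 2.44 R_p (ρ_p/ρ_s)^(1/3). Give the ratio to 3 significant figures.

inside; d/d_R ≈ 0.649

d_R = 2.44 × (3390 km) × (3930/3690)^(1/3) = 8447 km
d/d_R = (5480) / (8447) = 0.649
Since d/d_R < 1, the body is inside the Roche limit.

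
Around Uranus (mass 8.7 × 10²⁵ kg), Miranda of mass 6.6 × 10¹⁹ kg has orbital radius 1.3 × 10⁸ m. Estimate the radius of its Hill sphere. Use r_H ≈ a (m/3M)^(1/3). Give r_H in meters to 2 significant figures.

r_H ≈ a (m/3M)^(1/3)
    = (1.3 × 10⁸) × (6.6 × 10¹⁹ / (3 × 8.7 × 10²⁵))^(1/3)
    = 8.2 × 10⁵ m

8.2 × 10⁵ m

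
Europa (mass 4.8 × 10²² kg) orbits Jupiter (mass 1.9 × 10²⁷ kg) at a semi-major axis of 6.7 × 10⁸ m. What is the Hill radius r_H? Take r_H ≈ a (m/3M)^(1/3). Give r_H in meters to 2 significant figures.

r_H ≈ a (m/3M)^(1/3)
    = (6.7 × 10⁸) × (4.8 × 10²² / (3 × 1.9 × 10²⁷))^(1/3)
    = 1.4 × 10⁷ m

1.4 × 10⁷ m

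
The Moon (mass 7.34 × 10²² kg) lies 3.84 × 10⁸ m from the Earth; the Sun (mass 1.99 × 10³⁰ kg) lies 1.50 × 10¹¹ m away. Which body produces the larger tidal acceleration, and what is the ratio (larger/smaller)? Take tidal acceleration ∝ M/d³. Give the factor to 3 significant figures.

The Moon, by a factor of ≈ 2.20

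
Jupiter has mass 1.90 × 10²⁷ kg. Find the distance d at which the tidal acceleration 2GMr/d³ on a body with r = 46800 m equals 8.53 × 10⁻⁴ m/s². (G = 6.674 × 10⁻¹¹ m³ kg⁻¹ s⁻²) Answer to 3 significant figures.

2.41 × 10⁸ m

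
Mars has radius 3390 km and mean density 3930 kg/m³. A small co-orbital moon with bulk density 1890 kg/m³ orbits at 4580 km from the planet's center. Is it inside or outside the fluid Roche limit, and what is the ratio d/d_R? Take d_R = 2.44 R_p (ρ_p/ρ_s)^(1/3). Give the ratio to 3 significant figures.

inside; d/d_R ≈ 0.434

d_R = 2.44 × (3390 km) × (3930/1890)^(1/3) = 10560 km
d/d_R = (4580) / (10560) = 0.434
Since d/d_R < 1, the body is inside the Roche limit.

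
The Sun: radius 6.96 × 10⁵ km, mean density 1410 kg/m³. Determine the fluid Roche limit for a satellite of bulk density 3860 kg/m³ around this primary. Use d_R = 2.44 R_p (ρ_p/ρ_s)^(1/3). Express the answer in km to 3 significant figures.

1.21 × 10⁶ km

d_R = 2.44 × 6.96 × 10⁵ km × (1410/3860)^(1/3)
    = 1.21 × 10⁶ km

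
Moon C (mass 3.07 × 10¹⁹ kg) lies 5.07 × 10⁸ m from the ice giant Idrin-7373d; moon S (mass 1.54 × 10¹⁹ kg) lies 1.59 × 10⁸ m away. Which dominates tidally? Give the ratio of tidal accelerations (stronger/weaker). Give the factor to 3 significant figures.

Tidal stretch scales as M/d³; compute that for each body.
Moon C: (3.07 × 10¹⁹) / (5.07 × 10⁸)³ = 2.356 × 10⁻⁷
Moon S: (1.54 × 10¹⁹) / (1.59 × 10⁸)³ = 3.831 × 10⁻⁶
Ratio (larger/smaller) = 16.3

Moon S, by a factor of ≈ 16.3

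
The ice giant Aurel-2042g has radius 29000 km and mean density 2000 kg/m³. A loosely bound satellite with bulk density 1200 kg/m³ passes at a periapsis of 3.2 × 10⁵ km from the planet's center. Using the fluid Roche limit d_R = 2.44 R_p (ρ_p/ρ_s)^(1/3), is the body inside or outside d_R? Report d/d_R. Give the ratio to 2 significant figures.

outside; d/d_R ≈ 3.8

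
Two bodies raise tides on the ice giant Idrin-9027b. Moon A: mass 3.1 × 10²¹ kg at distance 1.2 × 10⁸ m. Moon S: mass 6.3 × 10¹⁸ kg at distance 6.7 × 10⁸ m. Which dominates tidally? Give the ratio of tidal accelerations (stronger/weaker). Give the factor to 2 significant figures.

The tide-raising term goes as M/d³ (the gradient of a 1/d² field).
Moon A: (3.1 × 10²¹) / (1.2 × 10⁸)³ = 1.794 × 10⁻³
Moon S: (6.3 × 10¹⁸) / (6.7 × 10⁸)³ = 2.095 × 10⁻⁸
Ratio (larger/smaller) = 86000

Moon A, by a factor of ≈ 86000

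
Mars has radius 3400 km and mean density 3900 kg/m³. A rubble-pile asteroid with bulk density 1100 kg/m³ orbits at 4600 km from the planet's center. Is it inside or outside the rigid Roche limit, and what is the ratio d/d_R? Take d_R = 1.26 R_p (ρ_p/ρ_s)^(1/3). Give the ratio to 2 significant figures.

d_R = 1.26 × (3400 km) × (3900/1100)^(1/3) = 6532 km
d/d_R = (4600) / (6532) = 0.70
Since d/d_R < 1, the body is inside the Roche limit.

inside; d/d_R ≈ 0.70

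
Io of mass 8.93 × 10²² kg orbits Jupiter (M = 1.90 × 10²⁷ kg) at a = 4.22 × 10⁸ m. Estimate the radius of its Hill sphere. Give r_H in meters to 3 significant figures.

1.06 × 10⁷ m

r_H ≈ a (m/3M)^(1/3)
    = (4.22 × 10⁸) × (8.93 × 10²² / (3 × 1.90 × 10²⁷))^(1/3)
    = 1.06 × 10⁷ m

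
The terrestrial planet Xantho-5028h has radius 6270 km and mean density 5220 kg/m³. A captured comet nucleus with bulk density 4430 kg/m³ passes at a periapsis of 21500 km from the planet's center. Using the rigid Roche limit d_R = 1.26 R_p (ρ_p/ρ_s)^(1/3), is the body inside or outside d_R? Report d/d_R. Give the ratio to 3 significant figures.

outside; d/d_R ≈ 2.58

d_R = 1.26 × (6270 km) × (5220/4430)^(1/3) = 8344 km
d/d_R = (21500) / (8344) = 2.58
Since d/d_R > 1, the body is outside the Roche limit.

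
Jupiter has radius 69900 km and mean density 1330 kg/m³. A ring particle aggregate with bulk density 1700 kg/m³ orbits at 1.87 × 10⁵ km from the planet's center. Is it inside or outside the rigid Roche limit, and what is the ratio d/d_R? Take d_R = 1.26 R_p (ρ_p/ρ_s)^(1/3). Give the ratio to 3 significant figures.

outside; d/d_R ≈ 2.30

d_R = 1.26 × (69900 km) × (1330/1700)^(1/3) = 81160 km
d/d_R = (1.87 × 10⁵) / (81160) = 2.30
Since d/d_R > 1, the body is outside the Roche limit.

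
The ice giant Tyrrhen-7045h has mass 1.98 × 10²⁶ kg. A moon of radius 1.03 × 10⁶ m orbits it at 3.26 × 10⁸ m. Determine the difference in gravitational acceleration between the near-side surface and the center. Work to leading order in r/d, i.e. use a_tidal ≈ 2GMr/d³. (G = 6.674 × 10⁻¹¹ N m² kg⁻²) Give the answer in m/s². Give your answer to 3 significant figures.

7.86 × 10⁻⁴ m/s²

Since r ≪ d, expand the inverse-square field across one radius to get the leading 2GMr/d³ term.
a_tidal = 2GMr/d³
        = 2 × (6.674 × 10⁻¹¹) × (1.98 × 10²⁶) × (1.03 × 10⁶) / (3.26 × 10⁸)³
        = 7.86 × 10⁻⁴ m/s²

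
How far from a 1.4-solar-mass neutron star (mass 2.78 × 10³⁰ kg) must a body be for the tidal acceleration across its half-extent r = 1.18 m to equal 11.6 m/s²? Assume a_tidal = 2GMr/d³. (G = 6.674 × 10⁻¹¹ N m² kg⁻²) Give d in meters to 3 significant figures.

2GMr/d³ = a_tidal  ⇒  d = (2GMr / a_tidal)^(1/3)
d = (2 × 6.674×10⁻¹¹ × (2.78 × 10³⁰) × (1.18) / (11.6))^(1/3)
  = 3.35 × 10⁶ m

3.35 × 10⁶ m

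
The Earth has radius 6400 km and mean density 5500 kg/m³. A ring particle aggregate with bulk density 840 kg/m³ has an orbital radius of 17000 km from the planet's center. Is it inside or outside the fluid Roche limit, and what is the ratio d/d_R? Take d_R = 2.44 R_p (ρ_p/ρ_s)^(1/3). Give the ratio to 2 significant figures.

d_R = 2.44 × (6400 km) × (5500/840)^(1/3) = 29210 km
d/d_R = (17000) / (29210) = 0.58
Since d/d_R < 1, the body is inside the Roche limit.

inside; d/d_R ≈ 0.58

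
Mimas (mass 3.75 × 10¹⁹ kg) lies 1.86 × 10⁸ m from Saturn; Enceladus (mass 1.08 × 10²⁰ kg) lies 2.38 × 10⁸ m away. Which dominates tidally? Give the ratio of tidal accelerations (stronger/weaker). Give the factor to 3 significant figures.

Enceladus, by a factor of ≈ 1.37

Tidal acceleration ∝ M/d³, so compare M/d³ for each.
Mimas: (3.75 × 10¹⁹) / (1.86 × 10⁸)³ = 5.828 × 10⁻⁶
Enceladus: (1.08 × 10²⁰) / (2.38 × 10⁸)³ = 8.011 × 10⁻⁶
Ratio (larger/smaller) = 1.37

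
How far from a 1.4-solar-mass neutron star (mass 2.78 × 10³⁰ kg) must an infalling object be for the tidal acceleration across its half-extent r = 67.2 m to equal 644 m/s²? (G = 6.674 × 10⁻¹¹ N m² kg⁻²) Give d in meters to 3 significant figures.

2GMr/d³ = a_tidal  ⇒  d = (2GMr / a_tidal)^(1/3)
d = (2 × 6.674×10⁻¹¹ × (2.78 × 10³⁰) × (67.2) / (644))^(1/3)
  = 3.38 × 10⁶ m

3.38 × 10⁶ m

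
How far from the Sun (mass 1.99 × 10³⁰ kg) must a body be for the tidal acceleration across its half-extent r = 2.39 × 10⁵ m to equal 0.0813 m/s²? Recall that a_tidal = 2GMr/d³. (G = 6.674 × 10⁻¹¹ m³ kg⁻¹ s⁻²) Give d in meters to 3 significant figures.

9.21 × 10⁸ m

2GMr/d³ = a_tidal  ⇒  d = (2GMr / a_tidal)^(1/3)
d = (2 × 6.674×10⁻¹¹ × (1.99 × 10³⁰) × (2.39 × 10⁵) / (0.0813))^(1/3)
  = 9.21 × 10⁸ m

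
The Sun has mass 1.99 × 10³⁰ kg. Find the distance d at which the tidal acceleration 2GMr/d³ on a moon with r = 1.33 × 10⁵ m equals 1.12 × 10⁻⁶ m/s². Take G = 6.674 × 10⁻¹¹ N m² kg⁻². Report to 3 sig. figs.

3.16 × 10¹⁰ m

2GMr/d³ = a_tidal  ⇒  d = (2GMr / a_tidal)^(1/3)
d = (2 × 6.674×10⁻¹¹ × (1.99 × 10³⁰) × (1.33 × 10⁵) / (1.12 × 10⁻⁶))^(1/3)
  = 3.16 × 10¹⁰ m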